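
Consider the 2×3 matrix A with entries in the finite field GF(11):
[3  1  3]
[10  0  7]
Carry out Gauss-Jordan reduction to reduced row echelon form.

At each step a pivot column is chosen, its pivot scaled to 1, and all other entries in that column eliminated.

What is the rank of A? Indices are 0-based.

[1] R0 /= 3  ⇒  (1, 4, 1)
     R1 -= 10·R0  ⇒  (0, 4, 8)
[2] R1 /= 4  ⇒  (0, 1, 2)
     R0 -= 4·R1  ⇒  (1, 0, 4)

rank = 2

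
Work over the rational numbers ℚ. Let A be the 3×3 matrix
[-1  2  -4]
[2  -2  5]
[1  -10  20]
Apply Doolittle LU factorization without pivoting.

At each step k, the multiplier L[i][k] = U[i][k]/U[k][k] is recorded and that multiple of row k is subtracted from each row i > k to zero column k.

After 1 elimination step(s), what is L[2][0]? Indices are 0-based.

Step 1: pivot at (0,0) is -1.
  row1 ← row1 − (-2)·row0  ⇒  L[1][0]=-2, U row1=(0, 2, -3)
  row2 ← row2 − (-1)·row0  ⇒  L[2][0]=-1, U row2=(0, -8, 16)

L[2][0] = -1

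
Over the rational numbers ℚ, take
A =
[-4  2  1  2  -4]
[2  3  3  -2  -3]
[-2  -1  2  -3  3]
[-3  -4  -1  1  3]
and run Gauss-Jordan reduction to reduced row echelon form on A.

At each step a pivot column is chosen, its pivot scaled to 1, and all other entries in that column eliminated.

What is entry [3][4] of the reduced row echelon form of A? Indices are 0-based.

step 1: normalize row 0 (÷-4) = (1, -1/2, -1/4, -1/2, 1)
  row 1: subtract 2×row0 = (0, 4, 7/2, -1, -5)
  row 2: subtract -2×row0 = (0, -2, 3/2, -4, 5)
  row 3: subtract -3×row0 = (0, -11/2, -7/4, -1/2, 6)
step 2: normalize row 1 (÷4) = (0, 1, 7/8, -1/4, -5/4)
  row 0: subtract -1/2×row1 = (1, 0, 3/16, -5/8, 3/8)
  row 2: subtract -2×row1 = (0, 0, 13/4, -9/2, 5/2)
  row 3: subtract -11/2×row1 = (0, 0, 49/16, -15/8, -7/8)
step 3: normalize row 2 (÷13/4) = (0, 0, 1, -18/13, 10/13)
  row 0: subtract 3/16×row2 = (1, 0, 0, -19/52, 3/13)
  row 1: subtract 7/8×row2 = (0, 1, 0, 25/26, -25/13)
  row 3: subtract 49/16×row2 = (0, 0, 0, 123/52, -42/13)
step 4: normalize row 3 (÷123/52) = (0, 0, 0, 1, -56/41)
  row 0: subtract -19/52×row3 = (1, 0, 0, 0, -11/41)
  row 1: subtract 25/26×row3 = (0, 1, 0, 0, -25/41)
  row 2: subtract -18/13×row3 = (0, 0, 1, 0, -46/41)

M[3][4] = -56/41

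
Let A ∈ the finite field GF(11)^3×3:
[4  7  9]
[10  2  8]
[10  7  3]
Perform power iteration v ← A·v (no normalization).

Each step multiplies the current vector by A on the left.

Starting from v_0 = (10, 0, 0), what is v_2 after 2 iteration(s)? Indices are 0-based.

v_2 = (0, 3, 3)

v_0 = (10, 0, 0).
v_1 = A·v_0 = (7, 1, 1).
v_2 = A·v_1 = (0, 3, 3).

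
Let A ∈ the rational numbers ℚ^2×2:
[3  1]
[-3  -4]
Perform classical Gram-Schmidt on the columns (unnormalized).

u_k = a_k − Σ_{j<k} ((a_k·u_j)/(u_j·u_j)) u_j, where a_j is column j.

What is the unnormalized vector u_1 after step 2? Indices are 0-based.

Step 1: u_0 = a_0 = (3, -3).
Step 2: u_1 = a_1 − (5/6)·u_0 = (-3/2, -3/2).

u_1 = (-3/2, -3/2)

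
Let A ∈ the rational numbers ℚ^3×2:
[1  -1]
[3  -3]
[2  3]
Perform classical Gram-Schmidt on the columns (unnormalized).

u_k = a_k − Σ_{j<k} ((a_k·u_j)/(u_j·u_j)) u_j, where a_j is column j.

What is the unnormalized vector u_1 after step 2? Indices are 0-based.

Step 1: u_0 = a_0 = (1, 3, 2).
Step 2: u_1 = a_1 − (-2/7)·u_0 = (-5/7, -15/7, 25/7).

u_1 = (-5/7, -15/7, 25/7)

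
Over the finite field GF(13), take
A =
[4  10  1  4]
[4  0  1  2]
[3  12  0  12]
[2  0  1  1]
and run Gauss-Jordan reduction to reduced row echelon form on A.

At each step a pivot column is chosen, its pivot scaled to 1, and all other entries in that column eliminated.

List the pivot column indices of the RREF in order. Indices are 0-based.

pivot(0,0)=4: scale R0 → (1, 9, 10, 1)
  clear (1,0): R1 −= (4)R0 → (0, 3, 0, 11)
  clear (2,0): R2 −= (3)R0 → (0, 11, 9, 9)
  clear (3,0): R3 −= (2)R0 → (0, 8, 7, 12)
pivot(1,1)=3: scale R1 → (0, 1, 0, 8)
  clear (0,1): R0 −= (9)R1 → (1, 0, 10, 7)
  clear (2,1): R2 −= (11)R1 → (0, 0, 9, 12)
  clear (3,1): R3 −= (8)R1 → (0, 0, 7, 0)
pivot(2,2)=9: scale R2 → (0, 0, 1, 10)
  clear (0,2): R0 −= (10)R2 → (1, 0, 0, 11)
  clear (3,2): R3 −= (7)R2 → (0, 0, 0, 8)
pivot(3,3)=8: scale R3 → (0, 0, 0, 1)
  clear (0,3): R0 −= (11)R3 → (1, 0, 0, 0)
  clear (1,3): R1 −= (8)R3 → (0, 1, 0, 0)
  clear (2,3): R2 −= (10)R3 → (0, 0, 1, 0)

pivot columns: 0, 1, 2, 3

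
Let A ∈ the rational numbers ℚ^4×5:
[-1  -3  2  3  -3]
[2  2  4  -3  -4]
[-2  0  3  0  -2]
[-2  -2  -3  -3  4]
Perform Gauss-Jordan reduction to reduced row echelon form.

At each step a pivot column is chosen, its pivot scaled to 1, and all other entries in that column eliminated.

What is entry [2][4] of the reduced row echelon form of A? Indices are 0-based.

pivot(0,0)=-1: scale R0 → (1, 3, -2, -3, 3)
  clear (1,0): R1 −= (2)R0 → (0, -4, 8, 3, -10)
  clear (2,0): R2 −= (-2)R0 → (0, 6, -1, -6, 4)
  clear (3,0): R3 −= (-2)R0 → (0, 4, -7, -9, 10)
pivot(1,1)=-4: scale R1 → (0, 1, -2, -3/4, 5/2)
  clear (0,1): R0 −= (3)R1 → (1, 0, 4, -3/4, -9/2)
  clear (2,1): R2 −= (6)R1 → (0, 0, 11, -3/2, -11)
  clear (3,1): R3 −= (4)R1 → (0, 0, 1, -6, 0)
pivot(2,2)=11: scale R2 → (0, 0, 1, -3/22, -1)
  clear (0,2): R0 −= (4)R2 → (1, 0, 0, -9/44, -1/2)
  clear (1,2): R1 −= (-2)R2 → (0, 1, 0, -45/44, 1/2)
  clear (3,2): R3 −= (1)R2 → (0, 0, 0, -129/22, 1)
pivot(3,3)=-129/22: scale R3 → (0, 0, 0, 1, -22/129)
  clear (0,3): R0 −= (-9/44)R3 → (1, 0, 0, 0, -23/43)
  clear (1,3): R1 −= (-45/44)R3 → (0, 1, 0, 0, 14/43)
  clear (2,3): R2 −= (-3/22)R3 → (0, 0, 1, 0, -44/43)

M[2][4] = -44/43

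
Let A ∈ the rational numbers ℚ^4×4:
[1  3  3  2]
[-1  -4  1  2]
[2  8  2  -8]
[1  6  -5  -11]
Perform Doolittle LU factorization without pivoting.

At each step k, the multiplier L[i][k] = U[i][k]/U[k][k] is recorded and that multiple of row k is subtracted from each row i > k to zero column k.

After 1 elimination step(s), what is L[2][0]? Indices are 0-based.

L[2][0] = 2

Step 1: pivot at (0,0) is 1.
  row1 ← row1 − (-1)·row0  ⇒  L[1][0]=-1, U row1=(0, -1, 4, 4)
  row2 ← row2 − (2)·row0  ⇒  L[2][0]=2, U row2=(0, 2, -4, -12)
  row3 ← row3 − (1)·row0  ⇒  L[3][0]=1, U row3=(0, 3, -8, -13)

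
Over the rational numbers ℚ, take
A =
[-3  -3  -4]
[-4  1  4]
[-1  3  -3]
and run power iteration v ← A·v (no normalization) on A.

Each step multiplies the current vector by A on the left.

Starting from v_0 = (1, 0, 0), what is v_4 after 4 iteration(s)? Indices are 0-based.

v_4 = (529, 152, -312)

v_0 = (1, 0, 0).
v_1 = A·v_0 = (-3, -4, -1).
v_2 = A·v_1 = (25, 4, -6).
v_3 = A·v_2 = (-63, -120, 5).
v_4 = A·v_3 = (529, 152, -312).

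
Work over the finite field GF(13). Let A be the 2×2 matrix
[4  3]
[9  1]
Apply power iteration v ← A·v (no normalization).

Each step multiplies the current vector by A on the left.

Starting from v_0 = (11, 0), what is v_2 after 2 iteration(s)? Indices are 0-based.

v_2 = (5, 1)

v_0 = (11, 0).
v_1 = A·v_0 = (5, 8).
v_2 = A·v_1 = (5, 1).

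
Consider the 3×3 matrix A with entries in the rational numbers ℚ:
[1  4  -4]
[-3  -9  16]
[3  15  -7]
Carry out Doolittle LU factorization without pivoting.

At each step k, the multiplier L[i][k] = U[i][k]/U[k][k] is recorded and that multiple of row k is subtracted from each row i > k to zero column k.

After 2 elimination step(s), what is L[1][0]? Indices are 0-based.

k=0: U[0][0]=1
  eliminate (1,0): mult=-3, new row 1: (0, 3, 4); set L[1][0]=-3
  eliminate (2,0): mult=3, new row 2: (0, 3, 5); set L[2][0]=3
k=1: U[1][1]=3
  eliminate (2,1): mult=1, new row 2: (0, 0, 1); set L[2][1]=1

L[1][0] = -3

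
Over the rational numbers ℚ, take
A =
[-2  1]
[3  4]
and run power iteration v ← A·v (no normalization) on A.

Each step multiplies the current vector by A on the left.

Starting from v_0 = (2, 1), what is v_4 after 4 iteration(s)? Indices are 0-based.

v_4 = (174, 685)

v_0 = (2, 1).
v_1 = A·v_0 = (-3, 10).
v_2 = A·v_1 = (16, 31).
v_3 = A·v_2 = (-1, 172).
v_4 = A·v_3 = (174, 685).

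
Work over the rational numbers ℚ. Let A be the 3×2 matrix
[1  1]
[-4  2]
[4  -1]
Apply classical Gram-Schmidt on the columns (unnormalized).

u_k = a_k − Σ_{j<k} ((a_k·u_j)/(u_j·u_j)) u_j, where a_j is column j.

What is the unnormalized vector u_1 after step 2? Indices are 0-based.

Step 1: u_0 = a_0 = (1, -4, 4).
Step 2: u_1 = a_1 − (-1/3)·u_0 = (4/3, 2/3, 1/3).

u_1 = (4/3, 2/3, 1/3)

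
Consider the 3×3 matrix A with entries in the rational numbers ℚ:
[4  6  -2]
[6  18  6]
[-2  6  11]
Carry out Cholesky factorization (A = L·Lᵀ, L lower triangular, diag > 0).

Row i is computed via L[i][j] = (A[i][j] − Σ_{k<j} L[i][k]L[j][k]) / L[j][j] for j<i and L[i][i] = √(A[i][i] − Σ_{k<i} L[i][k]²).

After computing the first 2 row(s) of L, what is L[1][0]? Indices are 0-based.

L[1][0] = 3

Step 1: L[0][0] = √(4) = 2.
  L[1][0] = (6) / L[0][0] = 3.
Step 2: L[1][1] = √(9) = 3.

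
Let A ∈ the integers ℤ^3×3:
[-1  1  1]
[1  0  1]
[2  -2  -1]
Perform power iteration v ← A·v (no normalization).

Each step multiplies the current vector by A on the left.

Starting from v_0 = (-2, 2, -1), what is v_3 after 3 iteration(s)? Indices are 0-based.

v_0 = (-2, 2, -1).
v_1 = A·v_0 = (3, -3, -7).
v_2 = A·v_1 = (-13, -4, 19).
v_3 = A·v_2 = (28, 6, -37).

v_3 = (28, 6, -37)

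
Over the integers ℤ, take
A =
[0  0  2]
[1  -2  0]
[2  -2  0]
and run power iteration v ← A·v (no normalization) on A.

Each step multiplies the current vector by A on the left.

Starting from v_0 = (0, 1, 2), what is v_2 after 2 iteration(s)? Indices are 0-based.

v_2 = (-4, 8, 12)

v_0 = (0, 1, 2).
v_1 = A·v_0 = (4, -2, -2).
v_2 = A·v_1 = (-4, 8, 12).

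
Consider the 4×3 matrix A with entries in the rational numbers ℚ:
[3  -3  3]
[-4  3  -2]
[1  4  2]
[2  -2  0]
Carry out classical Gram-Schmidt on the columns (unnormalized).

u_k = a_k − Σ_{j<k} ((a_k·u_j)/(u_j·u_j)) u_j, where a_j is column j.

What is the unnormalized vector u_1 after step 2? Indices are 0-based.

u_1 = (-9/10, 1/5, 47/10, -3/5)

Step 1: u_0 = a_0 = (3, -4, 1, 2).
Step 2: u_1 = a_1 − (-7/10)·u_0 = (-9/10, 1/5, 47/10, -3/5).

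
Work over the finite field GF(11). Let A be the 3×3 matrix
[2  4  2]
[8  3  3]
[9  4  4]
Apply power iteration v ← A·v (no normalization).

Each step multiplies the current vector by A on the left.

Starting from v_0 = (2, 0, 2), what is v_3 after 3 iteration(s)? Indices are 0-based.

v_3 = (0, 2, 3)

v_0 = (2, 0, 2).
v_1 = A·v_0 = (8, 0, 4).
v_2 = A·v_1 = (2, 10, 0).
v_3 = A·v_2 = (0, 2, 3).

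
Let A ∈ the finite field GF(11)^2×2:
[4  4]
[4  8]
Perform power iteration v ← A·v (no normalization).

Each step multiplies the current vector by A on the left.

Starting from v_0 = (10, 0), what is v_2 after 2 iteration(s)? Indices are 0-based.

v_0 = (10, 0).
v_1 = A·v_0 = (7, 7).
v_2 = A·v_1 = (1, 7).

v_2 = (1, 7)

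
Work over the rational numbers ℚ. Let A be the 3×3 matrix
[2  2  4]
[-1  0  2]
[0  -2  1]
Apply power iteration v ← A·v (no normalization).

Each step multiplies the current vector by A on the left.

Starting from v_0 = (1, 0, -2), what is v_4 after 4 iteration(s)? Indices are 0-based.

v_4 = (60, 32, -88)

v_0 = (1, 0, -2).
v_1 = A·v_0 = (-6, -5, -2).
v_2 = A·v_1 = (-30, 2, 8).
v_3 = A·v_2 = (-24, 46, 4).
v_4 = A·v_3 = (60, 32, -88).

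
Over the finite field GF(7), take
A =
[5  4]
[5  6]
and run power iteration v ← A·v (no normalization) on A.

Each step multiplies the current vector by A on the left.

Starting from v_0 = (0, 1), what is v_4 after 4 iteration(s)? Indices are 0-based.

v_0 = (0, 1).
v_1 = A·v_0 = (4, 6).
v_2 = A·v_1 = (2, 0).
v_3 = A·v_2 = (3, 3).
v_4 = A·v_3 = (6, 5).

v_4 = (6, 5)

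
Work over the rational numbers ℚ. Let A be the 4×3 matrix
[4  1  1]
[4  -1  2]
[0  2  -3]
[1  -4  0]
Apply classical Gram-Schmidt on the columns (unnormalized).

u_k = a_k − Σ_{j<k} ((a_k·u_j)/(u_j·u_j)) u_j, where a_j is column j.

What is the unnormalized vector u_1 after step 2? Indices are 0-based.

u_1 = (49/33, -17/33, 2, -128/33)

Step 1: u_0 = a_0 = (4, 4, 0, 1).
Step 2: u_1 = a_1 − (-4/33)·u_0 = (49/33, -17/33, 2, -128/33).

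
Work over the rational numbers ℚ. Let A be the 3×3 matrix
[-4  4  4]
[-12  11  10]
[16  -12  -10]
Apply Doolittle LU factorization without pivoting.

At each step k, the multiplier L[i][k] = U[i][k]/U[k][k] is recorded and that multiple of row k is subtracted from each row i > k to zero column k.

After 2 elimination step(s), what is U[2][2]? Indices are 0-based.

U[2][2] = -2

[col 0] pivot -4
  R1 -= 3*R0 → (0, -1, -2)  (L[1][0] := 3)
  R2 -= -4*R0 → (0, 4, 6)  (L[2][0] := -4)
[col 1] pivot -1
  R2 -= -4*R1 → (0, 0, -2)  (L[2][1] := -4)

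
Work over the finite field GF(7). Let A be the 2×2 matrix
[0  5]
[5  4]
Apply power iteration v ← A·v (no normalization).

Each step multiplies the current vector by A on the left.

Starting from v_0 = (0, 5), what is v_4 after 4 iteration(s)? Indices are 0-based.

v_4 = (6, 3)

v_0 = (0, 5).
v_1 = A·v_0 = (4, 6).
v_2 = A·v_1 = (2, 2).
v_3 = A·v_2 = (3, 4).
v_4 = A·v_3 = (6, 3).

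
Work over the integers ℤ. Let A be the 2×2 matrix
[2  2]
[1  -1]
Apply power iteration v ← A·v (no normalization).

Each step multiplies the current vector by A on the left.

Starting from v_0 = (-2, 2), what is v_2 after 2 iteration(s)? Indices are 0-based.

v_2 = (-8, 4)

v_0 = (-2, 2).
v_1 = A·v_0 = (0, -4).
v_2 = A·v_1 = (-8, 4).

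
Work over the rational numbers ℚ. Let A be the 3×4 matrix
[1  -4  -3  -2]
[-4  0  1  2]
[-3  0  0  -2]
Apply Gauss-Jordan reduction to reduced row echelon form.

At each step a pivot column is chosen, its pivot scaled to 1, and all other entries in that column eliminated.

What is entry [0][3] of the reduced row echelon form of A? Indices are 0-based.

[1] R0 /= 1  ⇒  (1, -4, -3, -2)
     R1 -= -4·R0  ⇒  (0, -16, -11, -6)
     R2 -= -3·R0  ⇒  (0, -12, -9, -8)
[2] R1 /= -16  ⇒  (0, 1, 11/16, 3/8)
     R0 -= -4·R1  ⇒  (1, 0, -1/4, -1/2)
     R2 -= -12·R1  ⇒  (0, 0, -3/4, -7/2)
[3] R2 /= -3/4  ⇒  (0, 0, 1, 14/3)
     R0 -= -1/4·R2  ⇒  (1, 0, 0, 2/3)
     R1 -= 11/16·R2  ⇒  (0, 1, 0, -17/6)

M[0][3] = 2/3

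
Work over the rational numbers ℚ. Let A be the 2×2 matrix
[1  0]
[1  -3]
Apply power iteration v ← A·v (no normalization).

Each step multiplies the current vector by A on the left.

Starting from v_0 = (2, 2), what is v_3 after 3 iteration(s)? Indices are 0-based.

v_3 = (2, -40)

v_0 = (2, 2).
v_1 = A·v_0 = (2, -4).
v_2 = A·v_1 = (2, 14).
v_3 = A·v_2 = (2, -40).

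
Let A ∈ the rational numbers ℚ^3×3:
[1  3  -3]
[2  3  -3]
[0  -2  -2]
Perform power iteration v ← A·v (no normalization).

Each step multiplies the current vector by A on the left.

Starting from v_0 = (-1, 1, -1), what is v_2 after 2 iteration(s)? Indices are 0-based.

v_2 = (17, 22, -8)

v_0 = (-1, 1, -1).
v_1 = A·v_0 = (5, 4, 0).
v_2 = A·v_1 = (17, 22, -8).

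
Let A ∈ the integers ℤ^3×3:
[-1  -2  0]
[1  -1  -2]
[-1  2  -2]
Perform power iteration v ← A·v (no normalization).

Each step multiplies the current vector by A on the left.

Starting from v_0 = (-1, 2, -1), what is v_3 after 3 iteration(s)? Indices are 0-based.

v_3 = (27, 47, -11)

v_0 = (-1, 2, -1).
v_1 = A·v_0 = (-3, -1, 7).
v_2 = A·v_1 = (5, -16, -13).
v_3 = A·v_2 = (27, 47, -11).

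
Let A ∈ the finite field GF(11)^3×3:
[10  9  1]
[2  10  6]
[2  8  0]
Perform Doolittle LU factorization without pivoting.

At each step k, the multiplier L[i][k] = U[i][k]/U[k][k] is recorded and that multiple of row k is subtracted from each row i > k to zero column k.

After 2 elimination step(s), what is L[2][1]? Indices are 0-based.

L[2][1] = 8

k=0: U[0][0]=10
  eliminate (1,0): mult=9, new row 1: (0, 6, 8); set L[1][0]=9
  eliminate (2,0): mult=9, new row 2: (0, 4, 2); set L[2][0]=9
k=1: U[1][1]=6
  eliminate (2,1): mult=8, new row 2: (0, 0, 4); set L[2][1]=8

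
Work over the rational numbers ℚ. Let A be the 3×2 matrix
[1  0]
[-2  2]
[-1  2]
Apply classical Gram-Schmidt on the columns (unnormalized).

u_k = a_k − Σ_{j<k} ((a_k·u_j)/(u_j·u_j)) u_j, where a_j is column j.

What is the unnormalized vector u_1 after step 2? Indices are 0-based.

Step 1: u_0 = a_0 = (1, -2, -1).
Step 2: u_1 = a_1 − (-1)·u_0 = (1, 0, 1).

u_1 = (1, 0, 1)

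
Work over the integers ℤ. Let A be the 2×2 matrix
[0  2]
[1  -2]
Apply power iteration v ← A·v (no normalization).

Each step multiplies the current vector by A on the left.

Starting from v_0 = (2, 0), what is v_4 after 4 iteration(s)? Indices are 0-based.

v_0 = (2, 0).
v_1 = A·v_0 = (0, 2).
v_2 = A·v_1 = (4, -4).
v_3 = A·v_2 = (-8, 12).
v_4 = A·v_3 = (24, -32).

v_4 = (24, -32)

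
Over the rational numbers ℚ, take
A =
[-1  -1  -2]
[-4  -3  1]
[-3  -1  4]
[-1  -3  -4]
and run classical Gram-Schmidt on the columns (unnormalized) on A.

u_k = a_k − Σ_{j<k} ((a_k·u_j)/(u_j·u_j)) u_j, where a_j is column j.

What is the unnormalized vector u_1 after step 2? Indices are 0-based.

u_1 = (-8/27, -5/27, 10/9, -62/27)

Step 1: u_0 = a_0 = (-1, -4, -3, -1).
Step 2: u_1 = a_1 − (19/27)·u_0 = (-8/27, -5/27, 10/9, -62/27).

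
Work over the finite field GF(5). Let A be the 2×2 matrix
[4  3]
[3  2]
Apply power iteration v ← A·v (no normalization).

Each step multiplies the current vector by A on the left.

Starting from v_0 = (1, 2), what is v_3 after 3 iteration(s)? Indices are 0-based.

v_0 = (1, 2).
v_1 = A·v_0 = (0, 2).
v_2 = A·v_1 = (1, 4).
v_3 = A·v_2 = (1, 1).

v_3 = (1, 1)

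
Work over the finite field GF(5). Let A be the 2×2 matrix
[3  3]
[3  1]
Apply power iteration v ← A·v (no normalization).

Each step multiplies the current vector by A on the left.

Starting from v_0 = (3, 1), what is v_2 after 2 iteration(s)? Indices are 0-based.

v_2 = (1, 1)

v_0 = (3, 1).
v_1 = A·v_0 = (2, 0).
v_2 = A·v_1 = (1, 1).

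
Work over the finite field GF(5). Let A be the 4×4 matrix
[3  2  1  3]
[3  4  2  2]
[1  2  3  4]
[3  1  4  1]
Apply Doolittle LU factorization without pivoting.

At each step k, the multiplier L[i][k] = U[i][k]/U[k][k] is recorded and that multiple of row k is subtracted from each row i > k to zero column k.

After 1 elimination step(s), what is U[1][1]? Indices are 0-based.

U[1][1] = 2

[col 0] pivot 3
  R1 -= 1*R0 → (0, 2, 1, 4)  (L[1][0] := 1)
  R2 -= 2*R0 → (0, 3, 1, 3)  (L[2][0] := 2)
  R3 -= 1*R0 → (0, 4, 3, 3)  (L[3][0] := 1)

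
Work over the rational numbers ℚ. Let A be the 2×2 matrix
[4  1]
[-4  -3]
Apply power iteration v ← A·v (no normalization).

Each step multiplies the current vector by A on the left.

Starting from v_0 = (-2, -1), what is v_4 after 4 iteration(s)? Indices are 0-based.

v_4 = (-297, 115)

v_0 = (-2, -1).
v_1 = A·v_0 = (-9, 11).
v_2 = A·v_1 = (-25, 3).
v_3 = A·v_2 = (-97, 91).
v_4 = A·v_3 = (-297, 115).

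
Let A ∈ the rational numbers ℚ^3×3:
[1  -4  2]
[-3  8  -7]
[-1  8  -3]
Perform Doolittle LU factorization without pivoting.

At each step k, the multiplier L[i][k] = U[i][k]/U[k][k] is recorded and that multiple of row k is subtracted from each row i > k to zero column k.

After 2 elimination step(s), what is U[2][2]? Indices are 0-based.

k=0: U[0][0]=1
  eliminate (1,0): mult=-3, new row 1: (0, -4, -1); set L[1][0]=-3
  eliminate (2,0): mult=-1, new row 2: (0, 4, -1); set L[2][0]=-1
k=1: U[1][1]=-4
  eliminate (2,1): mult=-1, new row 2: (0, 0, -2); set L[2][1]=-1

U[2][2] = -2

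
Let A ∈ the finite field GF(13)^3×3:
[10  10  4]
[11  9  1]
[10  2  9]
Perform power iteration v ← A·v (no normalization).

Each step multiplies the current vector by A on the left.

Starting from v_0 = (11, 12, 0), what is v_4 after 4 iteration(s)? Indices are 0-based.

v_4 = (9, 9, 7)

v_0 = (11, 12, 0).
v_1 = A·v_0 = (9, 8, 4).
v_2 = A·v_1 = (4, 6, 12).
v_3 = A·v_2 = (5, 6, 4).
v_4 = A·v_3 = (9, 9, 7).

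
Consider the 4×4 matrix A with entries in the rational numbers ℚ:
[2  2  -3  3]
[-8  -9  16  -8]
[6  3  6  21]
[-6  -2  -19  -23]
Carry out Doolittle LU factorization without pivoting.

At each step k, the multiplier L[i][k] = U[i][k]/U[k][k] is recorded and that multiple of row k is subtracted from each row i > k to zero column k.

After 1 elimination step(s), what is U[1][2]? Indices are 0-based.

U[1][2] = 4

[col 0] pivot 2
  R1 -= -4*R0 → (0, -1, 4, 4)  (L[1][0] := -4)
  R2 -= 3*R0 → (0, -3, 15, 12)  (L[2][0] := 3)
  R3 -= -3*R0 → (0, 4, -28, -14)  (L[3][0] := -3)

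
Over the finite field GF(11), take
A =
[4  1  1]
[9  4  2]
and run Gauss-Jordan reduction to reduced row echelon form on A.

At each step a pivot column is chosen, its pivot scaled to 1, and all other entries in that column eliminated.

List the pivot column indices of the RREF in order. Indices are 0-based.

pivot columns: 0, 1

[1] R0 /= 4  ⇒  (1, 3, 3)
     R1 -= 9·R0  ⇒  (0, 10, 8)
[2] R1 /= 10  ⇒  (0, 1, 3)
     R0 -= 3·R1  ⇒  (1, 0, 5)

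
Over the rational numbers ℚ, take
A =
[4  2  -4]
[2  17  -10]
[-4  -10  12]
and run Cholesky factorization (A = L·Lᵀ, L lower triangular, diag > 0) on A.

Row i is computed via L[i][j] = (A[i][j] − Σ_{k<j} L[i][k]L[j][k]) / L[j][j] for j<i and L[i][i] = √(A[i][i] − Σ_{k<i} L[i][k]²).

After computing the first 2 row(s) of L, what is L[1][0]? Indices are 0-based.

L[1][0] = 1

Step 1: L[0][0] = √(4) = 2.
  L[1][0] = (2) / L[0][0] = 1.
Step 2: L[1][1] = √(16) = 4.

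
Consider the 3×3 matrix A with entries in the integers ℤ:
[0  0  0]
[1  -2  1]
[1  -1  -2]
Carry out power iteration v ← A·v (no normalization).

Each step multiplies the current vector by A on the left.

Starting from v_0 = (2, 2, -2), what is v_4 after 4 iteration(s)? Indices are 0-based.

v_0 = (2, 2, -2).
v_1 = A·v_0 = (0, -4, 4).
v_2 = A·v_1 = (0, 12, -4).
v_3 = A·v_2 = (0, -28, -4).
v_4 = A·v_3 = (0, 52, 36).

v_4 = (0, 52, 36)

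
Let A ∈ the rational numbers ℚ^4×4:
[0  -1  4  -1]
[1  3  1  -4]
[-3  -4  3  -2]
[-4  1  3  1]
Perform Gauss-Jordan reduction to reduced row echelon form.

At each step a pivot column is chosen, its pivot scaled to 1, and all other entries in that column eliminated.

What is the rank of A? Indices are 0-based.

rank = 4

pivot(0,0): swap R0↔R1
pivot(0,0)=1: scale R0 → (1, 3, 1, -4)
  clear (2,0): R2 −= (-3)R0 → (0, 5, 6, -14)
  clear (3,0): R3 −= (-4)R0 → (0, 13, 7, -15)
pivot(1,1)=-1: scale R1 → (0, 1, -4, 1)
  clear (0,1): R0 −= (3)R1 → (1, 0, 13, -7)
  clear (2,1): R2 −= (5)R1 → (0, 0, 26, -19)
  clear (3,1): R3 −= (13)R1 → (0, 0, 59, -28)
pivot(2,2)=26: scale R2 → (0, 0, 1, -19/26)
  clear (0,2): R0 −= (13)R2 → (1, 0, 0, 5/2)
  clear (1,2): R1 −= (-4)R2 → (0, 1, 0, -25/13)
  clear (3,2): R3 −= (59)R2 → (0, 0, 0, 393/26)
pivot(3,3)=393/26: scale R3 → (0, 0, 0, 1)
  clear (0,3): R0 −= (5/2)R3 → (1, 0, 0, 0)
  clear (1,3): R1 −= (-25/13)R3 → (0, 1, 0, 0)
  clear (2,3): R2 −= (-19/26)R3 → (0, 0, 1, 0)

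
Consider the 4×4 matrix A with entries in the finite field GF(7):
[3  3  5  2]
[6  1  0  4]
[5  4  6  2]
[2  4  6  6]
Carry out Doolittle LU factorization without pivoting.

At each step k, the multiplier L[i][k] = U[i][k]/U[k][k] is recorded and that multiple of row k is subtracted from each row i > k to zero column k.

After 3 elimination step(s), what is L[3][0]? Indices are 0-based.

[col 0] pivot 3
  R1 -= 2*R0 → (0, 2, 4, 0)  (L[1][0] := 2)
  R2 -= 4*R0 → (0, 6, 0, 1)  (L[2][0] := 4)
  R3 -= 3*R0 → (0, 2, 5, 0)  (L[3][0] := 3)
[col 1] pivot 2
  R2 -= 3*R1 → (0, 0, 2, 1)  (L[2][1] := 3)
  R3 -= 1*R1 → (0, 0, 1, 0)  (L[3][1] := 1)
[col 2] pivot 2
  R3 -= 4*R2 → (0, 0, 0, 3)  (L[3][2] := 4)

L[3][0] = 3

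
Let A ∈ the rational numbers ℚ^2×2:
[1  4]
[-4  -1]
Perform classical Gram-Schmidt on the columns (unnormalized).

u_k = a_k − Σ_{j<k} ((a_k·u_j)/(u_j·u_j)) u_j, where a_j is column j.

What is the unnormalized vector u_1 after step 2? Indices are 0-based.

Step 1: u_0 = a_0 = (1, -4).
Step 2: u_1 = a_1 − (8/17)·u_0 = (60/17, 15/17).

u_1 = (60/17, 15/17)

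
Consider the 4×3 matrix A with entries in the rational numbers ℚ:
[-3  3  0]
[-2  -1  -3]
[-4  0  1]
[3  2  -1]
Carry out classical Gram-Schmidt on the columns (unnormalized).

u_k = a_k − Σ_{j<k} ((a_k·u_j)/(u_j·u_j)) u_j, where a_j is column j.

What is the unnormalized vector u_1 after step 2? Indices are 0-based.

Step 1: u_0 = a_0 = (-3, -2, -4, 3).
Step 2: u_1 = a_1 − (-1/38)·u_0 = (111/38, -20/19, -2/19, 79/38).

u_1 = (111/38, -20/19, -2/19, 79/38)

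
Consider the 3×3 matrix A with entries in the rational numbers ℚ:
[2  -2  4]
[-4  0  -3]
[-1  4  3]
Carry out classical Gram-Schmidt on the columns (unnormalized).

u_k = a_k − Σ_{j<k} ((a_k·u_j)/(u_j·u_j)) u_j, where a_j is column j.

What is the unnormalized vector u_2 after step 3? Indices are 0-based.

Step 1: u_0 = a_0 = (2, -4, -1).
Step 2: u_1 = a_1 − (-8/21)·u_0 = (-26/21, -32/21, 76/21).
Step 3: u_2 = a_2 − (17/21)·u_0 − (55/89)·u_1 = (280/89, 105/89, 140/89).

u_2 = (280/89, 105/89, 140/89)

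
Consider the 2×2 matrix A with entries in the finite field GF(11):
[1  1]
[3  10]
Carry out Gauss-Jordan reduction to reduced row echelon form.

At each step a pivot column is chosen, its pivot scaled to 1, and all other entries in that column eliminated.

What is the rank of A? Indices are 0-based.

rank = 2

step 1: normalize row 0 (÷1) = (1, 1)
  row 1: subtract 3×row0 = (0, 7)
step 2: normalize row 1 (÷7) = (0, 1)
  row 0: subtract 1×row1 = (1, 0)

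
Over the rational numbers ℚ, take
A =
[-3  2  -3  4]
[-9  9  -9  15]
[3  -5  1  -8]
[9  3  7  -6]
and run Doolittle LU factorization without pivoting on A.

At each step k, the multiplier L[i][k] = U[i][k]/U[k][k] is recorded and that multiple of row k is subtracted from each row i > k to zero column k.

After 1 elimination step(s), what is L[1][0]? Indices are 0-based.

[col 0] pivot -3
  R1 -= 3*R0 → (0, 3, 0, 3)  (L[1][0] := 3)
  R2 -= -1*R0 → (0, -3, -2, -4)  (L[2][0] := -1)
  R3 -= -3*R0 → (0, 9, -2, 6)  (L[3][0] := -3)

L[1][0] = 3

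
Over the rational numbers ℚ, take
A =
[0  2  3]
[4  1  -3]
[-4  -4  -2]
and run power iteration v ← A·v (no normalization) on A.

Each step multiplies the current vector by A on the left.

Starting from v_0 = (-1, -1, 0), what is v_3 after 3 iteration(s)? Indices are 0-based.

v_3 = (-38, -17, 68)

v_0 = (-1, -1, 0).
v_1 = A·v_0 = (-2, -5, 8).
v_2 = A·v_1 = (14, -37, 12).
v_3 = A·v_2 = (-38, -17, 68).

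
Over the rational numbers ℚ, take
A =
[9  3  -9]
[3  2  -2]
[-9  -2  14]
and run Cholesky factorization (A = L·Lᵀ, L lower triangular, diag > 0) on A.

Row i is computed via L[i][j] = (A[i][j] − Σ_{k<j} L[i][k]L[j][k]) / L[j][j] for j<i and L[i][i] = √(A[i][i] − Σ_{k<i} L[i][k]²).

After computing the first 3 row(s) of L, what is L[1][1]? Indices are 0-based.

L[1][1] = 1

Step 1: L[0][0] = √(9) = 3.
  L[1][0] = (3) / L[0][0] = 1.
Step 2: L[1][1] = √(1) = 1.
  L[2][0] = (-9) / L[0][0] = -3.
  L[2][1] = (1) / L[1][1] = 1.
Step 3: L[2][2] = √(4) = 2.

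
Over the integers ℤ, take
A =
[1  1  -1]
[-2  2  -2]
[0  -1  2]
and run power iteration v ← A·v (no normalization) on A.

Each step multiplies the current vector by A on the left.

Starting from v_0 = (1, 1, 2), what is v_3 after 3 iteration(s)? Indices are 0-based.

v_3 = (-31, -34, 34)

v_0 = (1, 1, 2).
v_1 = A·v_0 = (0, -4, 3).
v_2 = A·v_1 = (-7, -14, 10).
v_3 = A·v_2 = (-31, -34, 34).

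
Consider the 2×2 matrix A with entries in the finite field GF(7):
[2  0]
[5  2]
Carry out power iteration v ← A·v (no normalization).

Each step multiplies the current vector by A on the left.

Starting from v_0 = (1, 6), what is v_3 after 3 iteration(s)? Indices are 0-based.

v_3 = (1, 3)

v_0 = (1, 6).
v_1 = A·v_0 = (2, 3).
v_2 = A·v_1 = (4, 2).
v_3 = A·v_2 = (1, 3).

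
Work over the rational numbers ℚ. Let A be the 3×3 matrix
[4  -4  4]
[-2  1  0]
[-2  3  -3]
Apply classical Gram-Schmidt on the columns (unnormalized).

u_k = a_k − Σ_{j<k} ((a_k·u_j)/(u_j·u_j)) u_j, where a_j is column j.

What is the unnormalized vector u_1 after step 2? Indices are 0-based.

u_1 = (0, -1, 1)

Step 1: u_0 = a_0 = (4, -2, -2).
Step 2: u_1 = a_1 − (-1)·u_0 = (0, -1, 1).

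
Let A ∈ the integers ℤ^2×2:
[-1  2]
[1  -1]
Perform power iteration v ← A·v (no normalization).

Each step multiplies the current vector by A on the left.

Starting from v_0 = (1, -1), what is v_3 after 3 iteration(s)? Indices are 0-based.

v_3 = (-17, 12)

v_0 = (1, -1).
v_1 = A·v_0 = (-3, 2).
v_2 = A·v_1 = (7, -5).
v_3 = A·v_2 = (-17, 12).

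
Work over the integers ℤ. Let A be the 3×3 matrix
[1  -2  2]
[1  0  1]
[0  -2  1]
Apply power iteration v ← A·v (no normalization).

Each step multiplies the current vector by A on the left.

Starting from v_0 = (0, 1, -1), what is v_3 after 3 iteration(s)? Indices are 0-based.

v_3 = (4, -9, 13)

v_0 = (0, 1, -1).
v_1 = A·v_0 = (-4, -1, -3).
v_2 = A·v_1 = (-8, -7, -1).
v_3 = A·v_2 = (4, -9, 13).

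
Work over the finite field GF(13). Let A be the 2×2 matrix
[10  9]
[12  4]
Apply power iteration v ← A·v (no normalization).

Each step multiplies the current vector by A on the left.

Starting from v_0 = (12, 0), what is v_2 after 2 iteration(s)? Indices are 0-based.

v_2 = (0, 1)

v_0 = (12, 0).
v_1 = A·v_0 = (3, 1).
v_2 = A·v_1 = (0, 1).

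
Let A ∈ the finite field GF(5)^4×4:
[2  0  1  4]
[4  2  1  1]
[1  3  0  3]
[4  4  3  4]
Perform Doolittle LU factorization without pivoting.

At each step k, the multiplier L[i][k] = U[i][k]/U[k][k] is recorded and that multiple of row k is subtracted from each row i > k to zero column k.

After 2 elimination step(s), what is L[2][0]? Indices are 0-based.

L[2][0] = 3

[col 0] pivot 2
  R1 -= 2*R0 → (0, 2, 4, 3)  (L[1][0] := 2)
  R2 -= 3*R0 → (0, 3, 2, 1)  (L[2][0] := 3)
  R3 -= 2*R0 → (0, 4, 1, 1)  (L[3][0] := 2)
[col 1] pivot 2
  R2 -= 4*R1 → (0, 0, 1, 4)  (L[2][1] := 4)
  R3 -= 2*R1 → (0, 0, 3, 0)  (L[3][1] := 2)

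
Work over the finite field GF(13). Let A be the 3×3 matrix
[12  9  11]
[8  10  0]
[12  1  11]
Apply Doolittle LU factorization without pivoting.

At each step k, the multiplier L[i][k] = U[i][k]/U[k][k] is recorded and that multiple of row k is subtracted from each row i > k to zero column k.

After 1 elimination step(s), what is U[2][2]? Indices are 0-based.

U[2][2] = 0

[col 0] pivot 12
  R1 -= 5*R0 → (0, 4, 10)  (L[1][0] := 5)
  R2 -= 1*R0 → (0, 5, 0)  (L[2][0] := 1)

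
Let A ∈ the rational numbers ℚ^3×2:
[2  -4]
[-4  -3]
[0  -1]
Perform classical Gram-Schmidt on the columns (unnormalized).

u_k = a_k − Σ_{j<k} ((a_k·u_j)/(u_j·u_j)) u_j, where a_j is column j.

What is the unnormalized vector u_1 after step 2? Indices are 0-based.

Step 1: u_0 = a_0 = (2, -4, 0).
Step 2: u_1 = a_1 − (1/5)·u_0 = (-22/5, -11/5, -1).

u_1 = (-22/5, -11/5, -1)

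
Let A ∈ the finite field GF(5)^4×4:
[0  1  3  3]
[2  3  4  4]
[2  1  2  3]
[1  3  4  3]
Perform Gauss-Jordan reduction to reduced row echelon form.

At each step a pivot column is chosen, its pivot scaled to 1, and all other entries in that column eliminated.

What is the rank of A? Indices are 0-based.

rank = 4

pivot(0,0): swap R0↔R1
pivot(0,0)=2: scale R0 → (1, 4, 2, 2)
  clear (2,0): R2 −= (2)R0 → (0, 3, 3, 4)
  clear (3,0): R3 −= (1)R0 → (0, 4, 2, 1)
pivot(1,1)=1: scale R1 → (0, 1, 3, 3)
  clear (0,1): R0 −= (4)R1 → (1, 0, 0, 0)
  clear (2,1): R2 −= (3)R1 → (0, 0, 4, 0)
  clear (3,1): R3 −= (4)R1 → (0, 0, 0, 4)
pivot(2,2)=4: scale R2 → (0, 0, 1, 0)
  clear (1,2): R1 −= (3)R2 → (0, 1, 0, 3)
pivot(3,3)=4: scale R3 → (0, 0, 0, 1)
  clear (1,3): R1 −= (3)R3 → (0, 1, 0, 0)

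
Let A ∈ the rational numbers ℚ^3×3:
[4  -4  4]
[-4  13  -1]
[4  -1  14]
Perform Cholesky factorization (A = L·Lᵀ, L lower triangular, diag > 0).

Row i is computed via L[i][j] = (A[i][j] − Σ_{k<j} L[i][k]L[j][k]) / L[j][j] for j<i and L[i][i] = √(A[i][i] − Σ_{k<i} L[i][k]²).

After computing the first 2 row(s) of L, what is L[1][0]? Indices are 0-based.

L[1][0] = -2

Step 1: L[0][0] = √(4) = 2.
  L[1][0] = (-4) / L[0][0] = -2.
Step 2: L[1][1] = √(9) = 3.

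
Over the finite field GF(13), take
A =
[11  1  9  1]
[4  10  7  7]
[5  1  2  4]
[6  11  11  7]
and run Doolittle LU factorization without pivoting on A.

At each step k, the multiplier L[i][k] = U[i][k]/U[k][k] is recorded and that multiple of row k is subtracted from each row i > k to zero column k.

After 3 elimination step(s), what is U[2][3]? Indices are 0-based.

Step 1: pivot at (0,0) is 11.
  row1 ← row1 − (11)·row0  ⇒  L[1][0]=11, U row1=(0, 12, 12, 9)
  row2 ← row2 − (4)·row0  ⇒  L[2][0]=4, U row2=(0, 10, 5, 0)
  row3 ← row3 − (10)·row0  ⇒  L[3][0]=10, U row3=(0, 1, 12, 10)
Step 2: pivot at (1,1) is 12.
  row2 ← row2 − (3)·row1  ⇒  L[2][1]=3, U row2=(0, 0, 8, 12)
  row3 ← row3 − (12)·row1  ⇒  L[3][1]=12, U row3=(0, 0, 11, 6)
Step 3: pivot at (2,2) is 8.
  row3 ← row3 − (3)·row2  ⇒  L[3][2]=3, U row3=(0, 0, 0, 9)

U[2][3] = 12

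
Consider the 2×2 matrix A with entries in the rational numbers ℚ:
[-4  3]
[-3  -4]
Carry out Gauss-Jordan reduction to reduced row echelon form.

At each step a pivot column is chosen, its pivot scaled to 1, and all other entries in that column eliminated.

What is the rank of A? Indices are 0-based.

rank = 2

pivot(0,0)=-4: scale R0 → (1, -3/4)
  clear (1,0): R1 −= (-3)R0 → (0, -25/4)
pivot(1,1)=-25/4: scale R1 → (0, 1)
  clear (0,1): R0 −= (-3/4)R1 → (1, 0)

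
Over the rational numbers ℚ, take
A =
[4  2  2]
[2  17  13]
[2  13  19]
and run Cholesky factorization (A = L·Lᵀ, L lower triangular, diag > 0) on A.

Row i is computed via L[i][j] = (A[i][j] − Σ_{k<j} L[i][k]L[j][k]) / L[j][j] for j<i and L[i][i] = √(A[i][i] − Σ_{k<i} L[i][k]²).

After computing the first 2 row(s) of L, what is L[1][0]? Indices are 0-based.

L[1][0] = 1

Step 1: L[0][0] = √(4) = 2.
  L[1][0] = (2) / L[0][0] = 1.
Step 2: L[1][1] = √(16) = 4.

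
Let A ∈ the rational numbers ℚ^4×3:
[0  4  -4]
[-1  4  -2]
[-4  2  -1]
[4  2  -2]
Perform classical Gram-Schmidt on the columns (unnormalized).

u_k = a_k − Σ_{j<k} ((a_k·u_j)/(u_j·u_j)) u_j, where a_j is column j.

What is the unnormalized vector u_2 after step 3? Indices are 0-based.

Step 1: u_0 = a_0 = (0, -1, -4, 4).
Step 2: u_1 = a_1 − (-4/33)·u_0 = (4, 128/33, 50/33, 82/33).
Step 3: u_2 = a_2 − (-2/33)·u_0 − (-499/652)·u_1 = (-153/163, 148/163, -27/326, 47/326).

u_2 = (-153/163, 148/163, -27/326, 47/326)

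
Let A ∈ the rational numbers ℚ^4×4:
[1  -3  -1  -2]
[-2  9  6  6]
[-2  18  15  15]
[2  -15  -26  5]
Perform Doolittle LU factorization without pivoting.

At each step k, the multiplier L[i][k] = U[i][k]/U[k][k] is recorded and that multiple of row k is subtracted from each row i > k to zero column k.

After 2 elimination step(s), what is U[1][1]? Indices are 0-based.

k=0: U[0][0]=1
  eliminate (1,0): mult=-2, new row 1: (0, 3, 4, 2); set L[1][0]=-2
  eliminate (2,0): mult=-2, new row 2: (0, 12, 13, 11); set L[2][0]=-2
  eliminate (3,0): mult=2, new row 3: (0, -9, -24, 9); set L[3][0]=2
k=1: U[1][1]=3
  eliminate (2,1): mult=4, new row 2: (0, 0, -3, 3); set L[2][1]=4
  eliminate (3,1): mult=-3, new row 3: (0, 0, -12, 15); set L[3][1]=-3

U[1][1] = 3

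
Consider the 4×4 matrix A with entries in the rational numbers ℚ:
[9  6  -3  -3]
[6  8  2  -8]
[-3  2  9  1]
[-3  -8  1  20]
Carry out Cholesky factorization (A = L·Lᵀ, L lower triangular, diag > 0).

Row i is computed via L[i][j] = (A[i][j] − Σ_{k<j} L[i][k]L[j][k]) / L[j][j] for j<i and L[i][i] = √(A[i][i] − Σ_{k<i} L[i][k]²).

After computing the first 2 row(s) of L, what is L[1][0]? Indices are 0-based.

Step 1: L[0][0] = √(9) = 3.
  L[1][0] = (6) / L[0][0] = 2.
Step 2: L[1][1] = √(4) = 2.

L[1][0] = 2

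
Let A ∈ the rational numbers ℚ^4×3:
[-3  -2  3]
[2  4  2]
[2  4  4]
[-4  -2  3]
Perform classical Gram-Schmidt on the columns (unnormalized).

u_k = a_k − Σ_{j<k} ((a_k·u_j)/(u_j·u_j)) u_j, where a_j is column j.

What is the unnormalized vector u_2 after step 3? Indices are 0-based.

u_2 = (36/35, -32/35, 38/35, -24/35)

Step 1: u_0 = a_0 = (-3, 2, 2, -4).
Step 2: u_1 = a_1 − (10/11)·u_0 = (8/11, 24/11, 24/11, 18/11).
Step 3: u_2 = a_2 − (-3/11)·u_0 − (111/70)·u_1 = (36/35, -32/35, 38/35, -24/35).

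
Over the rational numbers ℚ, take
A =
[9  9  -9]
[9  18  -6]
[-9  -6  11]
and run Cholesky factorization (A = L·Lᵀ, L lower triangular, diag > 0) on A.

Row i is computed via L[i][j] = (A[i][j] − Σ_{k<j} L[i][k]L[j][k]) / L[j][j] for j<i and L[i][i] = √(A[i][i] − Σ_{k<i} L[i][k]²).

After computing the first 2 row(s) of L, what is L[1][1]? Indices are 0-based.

Step 1: L[0][0] = √(9) = 3.
  L[1][0] = (9) / L[0][0] = 3.
Step 2: L[1][1] = √(9) = 3.

L[1][1] = 3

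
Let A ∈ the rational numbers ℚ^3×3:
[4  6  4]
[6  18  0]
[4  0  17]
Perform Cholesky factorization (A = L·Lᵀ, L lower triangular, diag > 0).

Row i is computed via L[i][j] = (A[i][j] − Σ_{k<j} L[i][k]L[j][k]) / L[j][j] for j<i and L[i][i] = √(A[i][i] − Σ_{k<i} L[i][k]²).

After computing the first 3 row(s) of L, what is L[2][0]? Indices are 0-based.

Step 1: L[0][0] = √(4) = 2.
  L[1][0] = (6) / L[0][0] = 3.
Step 2: L[1][1] = √(9) = 3.
  L[2][0] = (4) / L[0][0] = 2.
  L[2][1] = (-6) / L[1][1] = -2.
Step 3: L[2][2] = √(9) = 3.

L[2][0] = 2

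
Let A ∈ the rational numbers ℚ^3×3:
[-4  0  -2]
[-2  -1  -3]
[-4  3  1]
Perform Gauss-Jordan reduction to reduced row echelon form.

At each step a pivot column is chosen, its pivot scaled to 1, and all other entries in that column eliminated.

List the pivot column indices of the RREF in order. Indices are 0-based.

pivot(0,0)=-4: scale R0 → (1, 0, 1/2)
  clear (1,0): R1 −= (-2)R0 → (0, -1, -2)
  clear (2,0): R2 −= (-4)R0 → (0, 3, 3)
pivot(1,1)=-1: scale R1 → (0, 1, 2)
  clear (2,1): R2 −= (3)R1 → (0, 0, -3)
pivot(2,2)=-3: scale R2 → (0, 0, 1)
  clear (0,2): R0 −= (1/2)R2 → (1, 0, 0)
  clear (1,2): R1 −= (2)R2 → (0, 1, 0)

pivot columns: 0, 1, 2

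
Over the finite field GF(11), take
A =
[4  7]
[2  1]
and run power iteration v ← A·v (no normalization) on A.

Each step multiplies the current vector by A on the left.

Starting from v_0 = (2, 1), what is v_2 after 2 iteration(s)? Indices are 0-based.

v_0 = (2, 1).
v_1 = A·v_0 = (4, 5).
v_2 = A·v_1 = (7, 2).

v_2 = (7, 2)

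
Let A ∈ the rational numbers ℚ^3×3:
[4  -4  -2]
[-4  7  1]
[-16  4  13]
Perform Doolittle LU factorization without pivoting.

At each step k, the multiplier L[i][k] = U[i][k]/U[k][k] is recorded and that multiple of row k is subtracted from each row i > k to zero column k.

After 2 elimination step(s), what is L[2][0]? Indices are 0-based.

[col 0] pivot 4
  R1 -= -1*R0 → (0, 3, -1)  (L[1][0] := -1)
  R2 -= -4*R0 → (0, -12, 5)  (L[2][0] := -4)
[col 1] pivot 3
  R2 -= -4*R1 → (0, 0, 1)  (L[2][1] := -4)

L[2][0] = -4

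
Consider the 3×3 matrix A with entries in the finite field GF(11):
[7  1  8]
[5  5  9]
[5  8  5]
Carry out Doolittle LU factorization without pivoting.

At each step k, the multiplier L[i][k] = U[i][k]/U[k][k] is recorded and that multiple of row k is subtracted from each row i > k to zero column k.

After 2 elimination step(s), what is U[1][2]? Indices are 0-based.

U[1][2] = 8

k=0: U[0][0]=7
  eliminate (1,0): mult=7, new row 1: (0, 9, 8); set L[1][0]=7
  eliminate (2,0): mult=7, new row 2: (0, 1, 4); set L[2][0]=7
k=1: U[1][1]=9
  eliminate (2,1): mult=5, new row 2: (0, 0, 8); set L[2][1]=5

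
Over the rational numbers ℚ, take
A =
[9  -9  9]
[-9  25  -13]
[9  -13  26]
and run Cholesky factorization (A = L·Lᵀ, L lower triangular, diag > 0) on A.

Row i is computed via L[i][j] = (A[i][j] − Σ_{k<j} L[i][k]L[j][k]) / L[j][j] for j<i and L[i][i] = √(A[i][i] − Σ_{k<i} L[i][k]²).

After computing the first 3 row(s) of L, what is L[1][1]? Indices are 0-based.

L[1][1] = 4

Step 1: L[0][0] = √(9) = 3.
  L[1][0] = (-9) / L[0][0] = -3.
Step 2: L[1][1] = √(16) = 4.
  L[2][0] = (9) / L[0][0] = 3.
  L[2][1] = (-4) / L[1][1] = -1.
Step 3: L[2][2] = √(16) = 4.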